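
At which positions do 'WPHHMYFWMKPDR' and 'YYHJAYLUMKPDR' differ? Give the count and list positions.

Differing positions: 1, 2, 4, 5, 7, 8. Hamming distance = 6.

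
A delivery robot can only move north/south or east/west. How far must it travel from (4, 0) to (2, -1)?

Σ|x_i - y_i| = |4 - 2| + |0 - (-1)| = 2 + 1 = 3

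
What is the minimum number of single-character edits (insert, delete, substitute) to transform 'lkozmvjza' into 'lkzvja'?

Let D[i][j] be the edit distance between the first i characters of 'lkozmvjza' and the first j characters of 'lkzvja', with D[i][0] = i, D[0][j] = j, and D[i][j] = D[i-1][j-1] if the characters match, else 1 + min(D[i-1][j], D[i][j-1], D[i-1][j-1]). Filling the table (rows: prefixes of 'lkozmvjza', columns: prefixes of 'lkzvja'):
     ε  l  k  z  v  j  a
  ε  0  1  2  3  4  5  6
  l  1  0  1  2  3  4  5
  k  2  1  0  1  2  3  4
  o  3  2  1  1  2  3  4
  z  4  3  2  1  2  3  4
  m  5  4  3  2  2  3  4
  v  6  5  4  3  2  3  4
  j  7  6  5  4  3  2  3
  z  8  7  6  5  4  3  3
  a  9  8  7  6  5  4  3
The bottom-right entry gives D[9][6] = 3, so no sequence of fewer than 3 edits works. Backtracking through the table gives one optimal edit sequence (3 edits):
  lkozmvjza → lkzmvjza (del o @3)
  lkzmvjza → lkzvjza (del m @4)
  lkzvjza → lkzvja (del z @6)
Edit distance = 3.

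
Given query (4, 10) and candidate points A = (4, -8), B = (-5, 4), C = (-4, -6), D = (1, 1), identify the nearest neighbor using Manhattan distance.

Distances: d(A) = 18, d(B) = 15, d(C) = 24, d(D) = 12. Nearest: D = (1, 1) with distance 12.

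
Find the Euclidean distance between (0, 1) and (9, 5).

√(Σ(x_i - y_i)²) = √((0 - 9)² + (1 - 5)²)
= √((-9)² + (-4)²) = √(81 + 16) = √97 ≈ 9.8489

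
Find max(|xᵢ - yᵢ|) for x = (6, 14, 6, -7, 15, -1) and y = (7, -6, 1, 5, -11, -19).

max(|x_i - y_i|) = max(|6 - 7|, |14 - (-6)|, |6 - 1|, |-7 - 5|, |15 - (-11)|, |-1 - (-19)|) = max(1, 20, 5, 12, 26, 18) = 26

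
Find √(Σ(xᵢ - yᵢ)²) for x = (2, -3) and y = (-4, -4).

√(Σ(x_i - y_i)²) = √((2 - (-4))² + (-3 - (-4))²)
= √(6² + 1²) = √(36 + 1) = √37 ≈ 6.0828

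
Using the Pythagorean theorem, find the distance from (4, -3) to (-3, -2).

√(Σ(x_i - y_i)²) = √((4 - (-3))² + (-3 - (-2))²)
= √(7² + (-1)²) = √(49 + 1) = √50 ≈ 7.0711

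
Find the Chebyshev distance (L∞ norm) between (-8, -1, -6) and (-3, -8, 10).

max(|x_i - y_i|) = max(|-8 - (-3)|, |-1 - (-8)|, |-6 - 10|) = max(5, 7, 16) = 16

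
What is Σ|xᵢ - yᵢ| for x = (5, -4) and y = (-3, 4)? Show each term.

Σ|x_i - y_i| = |5 - (-3)| + |-4 - 4| = 8 + 8 = 16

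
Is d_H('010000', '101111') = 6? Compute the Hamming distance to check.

Differing positions: 1, 2, 3, 4, 5, 6. Hamming distance = 6, so the claim is true.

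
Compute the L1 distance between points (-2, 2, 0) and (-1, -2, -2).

Σ|x_i - y_i| = |-2 - (-1)| + |2 - (-2)| + |0 - (-2)| = 1 + 4 + 2 = 7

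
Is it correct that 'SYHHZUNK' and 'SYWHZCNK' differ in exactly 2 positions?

Differing positions: 3, 6. Hamming distance = 2, so the claim is true.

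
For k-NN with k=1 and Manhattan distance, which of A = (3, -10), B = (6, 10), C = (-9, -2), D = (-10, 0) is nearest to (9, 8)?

Distances: d(A) = 24, d(B) = 5, d(C) = 28, d(D) = 27. Nearest: B = (6, 10) with distance 5.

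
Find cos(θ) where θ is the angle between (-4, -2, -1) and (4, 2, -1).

With u = (-4, -2, -1), v = (4, 2, -1):
u·v = (-4)·4 + (-2)·2 + (-1)·(-1) = (-16) + (-4) + 1 = -19.
|u| = √((-4)² + (-2)² + (-1)²) = √21, |v| = √(4² + 2² + (-1)²) = √21, so |u||v| = √(21·21) = √441 = 21.
cos θ = (u·v)/(|u||v|) = -19/21 ≈ -0.9048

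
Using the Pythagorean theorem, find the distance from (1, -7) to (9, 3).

√(Σ(x_i - y_i)²) = √((1 - 9)² + (-7 - 3)²)
= √((-8)² + (-10)²) = √(64 + 100) = √164 ≈ 12.8062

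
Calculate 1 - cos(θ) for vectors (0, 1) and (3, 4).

With u = (0, 1), v = (3, 4):
u·v = 0·3 + 1·4 = 0 + 4 = 4.
|u| = √(0² + 1²) = √1, |v| = √(3² + 4²) = √25, so |u||v| = √(1·25) = √25 = 5.
cos θ = (u·v)/(|u||v|) = 4/5 = 0.8
Cosine distance = 1 - cos θ = 1 - 0.8 = 0.2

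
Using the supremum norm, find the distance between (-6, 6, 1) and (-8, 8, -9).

max(|x_i - y_i|) = max(|-6 - (-8)|, |6 - 8|, |1 - (-9)|) = max(2, 2, 10) = 10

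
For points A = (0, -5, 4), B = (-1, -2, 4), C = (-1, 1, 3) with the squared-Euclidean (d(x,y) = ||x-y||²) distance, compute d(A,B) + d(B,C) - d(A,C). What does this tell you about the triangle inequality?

d(A,B) = 1² + 3² + 0² = 10, d(B,C) = 0² + 3² + 1² = 10, d(A,C) = 1² + 6² + 1² = 38.
d(A,B) + d(B,C) - d(A,C) = 10 + 10 - 38 = 20 - 38 = -18. This is < 0, so the triangle inequality FAILS for these points (squared-Euclidean is not a metric).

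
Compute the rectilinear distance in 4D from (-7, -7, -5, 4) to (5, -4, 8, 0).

Σ|x_i - y_i| = |-7 - 5| + |-7 - (-4)| + |-5 - 8| + |4 - 0| = 12 + 3 + 13 + 4 = 32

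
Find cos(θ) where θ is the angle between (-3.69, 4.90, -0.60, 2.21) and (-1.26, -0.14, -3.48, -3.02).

With u = (-3.69, 4.90, -0.60, 2.21), v = (-1.26, -0.14, -3.48, -3.02):
u·v = (-3.69)·(-1.26) + 4.9·(-0.14) + (-0.6)·(-3.48) + 2.21·(-3.02) = 4.6494 + (-0.686) + 2.088 + (-6.6742) = -0.6228.
|u| = √((-3.69)² + 4.9² + (-0.6)² + 2.21²) = √(13.6161 + 24.01 + 0.36 + 4.8841) = √42.8702, |v| = √((-1.26)² + (-0.14)² + (-3.48)² + (-3.02)²) = √(1.5876 + 0.0196 + 12.1104 + 9.1204) = √22.838.
cos θ = (u·v)/(|u||v|) = -0.6228/(√42.8702·√22.838) ≈ -0.0199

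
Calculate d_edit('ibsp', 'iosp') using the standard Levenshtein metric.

Let D[i][j] be the edit distance between the first i characters of 'ibsp' and the first j characters of 'iosp', with D[i][0] = i, D[0][j] = j, and D[i][j] = D[i-1][j-1] if the characters match, else 1 + min(D[i-1][j], D[i][j-1], D[i-1][j-1]). Filling the table (rows: prefixes of 'ibsp', columns: prefixes of 'iosp'):
     ε  i  o  s  p
  ε  0  1  2  3  4
  i  1  0  1  2  3
  b  2  1  1  2  3
  s  3  2  2  1  2
  p  4  3  3  2  1
The bottom-right entry gives D[4][4] = 1, so no sequence of fewer than 1 edit works. Backtracking through the table gives one optimal edit sequence (1 edit):
  ibsp → iosp (sub b→o @2)
Edit distance = 1.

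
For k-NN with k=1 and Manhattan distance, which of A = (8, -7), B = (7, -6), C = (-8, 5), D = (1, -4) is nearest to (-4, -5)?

Distances: d(A) = 14, d(B) = 12, d(C) = 14, d(D) = 6. Nearest: D = (1, -4) with distance 6.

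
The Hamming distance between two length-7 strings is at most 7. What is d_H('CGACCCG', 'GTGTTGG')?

Differing positions: 1, 2, 3, 4, 5, 6. Hamming distance = 6. The maximum possible Hamming distance for length-7 strings is 7, so d_H/7 = 6/7 ≈ 0.8571.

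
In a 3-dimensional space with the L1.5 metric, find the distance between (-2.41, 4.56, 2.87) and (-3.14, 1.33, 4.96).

(Σ|x_i - y_i|^1.5)^(1/1.5) = (|-2.41 - (-3.14)|^1.5 + |4.56 - 1.33|^1.5 + |2.87 - 4.96|^1.5)^(1/1.5)
= (0.73^1.5 + 3.23^1.5 + 2.09^1.5)^(1/1.5) ≈ (0.6237 + 5.805 + 3.0215)^(1/1.5) = (9.4502)^(1/1.5) ≈ 4.4699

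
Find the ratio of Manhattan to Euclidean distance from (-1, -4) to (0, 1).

L1 = |-1 - 0| + |-4 - 1| = 1 + 5 = 6
L2 = √(1² + 5²) = √26 ≈ 5.099
L1 ≥ L2 always (equality iff movement is along one axis); L1 > L2 here.
Ratio L1/L2 = 6/√26 ≈ 1.1767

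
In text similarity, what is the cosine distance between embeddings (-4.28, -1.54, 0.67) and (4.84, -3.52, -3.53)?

With u = (-4.28, -1.54, 0.67), v = (4.84, -3.52, -3.53):
u·v = (-4.28)·4.84 + (-1.54)·(-3.52) + 0.67·(-3.53) = (-20.7152) + 5.4208 + (-2.3651) = -17.6595.
|u| = √((-4.28)² + (-1.54)² + 0.67²) = √(18.3184 + 2.3716 + 0.4489) = √21.1389, |v| = √(4.84² + (-3.52)² + (-3.53)²) = √(23.4256 + 12.3904 + 12.4609) = √48.2769.
cos θ = (u·v)/(|u||v|) = -17.6595/(√21.1389·√48.2769) ≈ -0.5528
Cosine distance = 1 - cos θ ≈ 1 - (-0.5528) = 1.5528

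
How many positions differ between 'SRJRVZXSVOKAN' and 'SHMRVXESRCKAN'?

Differing positions: 2, 3, 6, 7, 9, 10. Hamming distance = 6.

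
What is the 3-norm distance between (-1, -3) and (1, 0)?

(Σ|x_i - y_i|^3)^(1/3) = (|-1 - 1|^3 + |-3 - 0|^3)^(1/3)
= (2^3 + 3^3)^(1/3) = (8 + 27)^(1/3) = (35)^(1/3) ≈ 3.2711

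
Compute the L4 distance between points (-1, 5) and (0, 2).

(Σ|x_i - y_i|^4)^(1/4) = (|-1 - 0|^4 + |5 - 2|^4)^(1/4)
= (1^4 + 3^4)^(1/4) = (1 + 81)^(1/4) = (82)^(1/4) ≈ 3.0092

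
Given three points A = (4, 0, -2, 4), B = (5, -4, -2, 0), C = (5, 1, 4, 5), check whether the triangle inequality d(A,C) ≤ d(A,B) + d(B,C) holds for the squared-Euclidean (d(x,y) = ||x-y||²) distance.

d(A,B) = 1² + 4² + 0² + 4² = 33, d(B,C) = 0² + 5² + 6² + 5² = 86, d(A,C) = 1² + 1² + 6² + 1² = 39.
d(A,C) = 39 ≤ 33 + 86 = 119. Triangle inequality is satisfied.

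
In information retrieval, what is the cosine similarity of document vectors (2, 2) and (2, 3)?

With u = (2, 2), v = (2, 3):
u·v = 2·2 + 2·3 = 4 + 6 = 10.
|u| = √(2² + 2²) = √8, |v| = √(2² + 3²) = √13, so |u||v| = √(8·13) = √104.
cos θ = (u·v)/(|u||v|) = 10/√104 ≈ 0.9806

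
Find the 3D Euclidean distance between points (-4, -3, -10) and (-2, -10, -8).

√(Σ(x_i - y_i)²) = √((-4 - (-2))² + (-3 - (-10))² + (-10 - (-8))²)
= √((-2)² + 7² + (-2)²) = √(4 + 49 + 4) = √57 ≈ 7.5498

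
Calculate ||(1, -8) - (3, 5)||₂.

√(Σ(x_i - y_i)²) = √((1 - 3)² + (-8 - 5)²)
= √((-2)² + (-13)²) = √(4 + 169) = √173 ≈ 13.1529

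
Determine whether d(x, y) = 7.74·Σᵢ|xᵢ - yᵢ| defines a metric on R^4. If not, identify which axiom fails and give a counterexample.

Yes. The L1 (Manhattan) norm induces a metric on R^4, and multiplying a metric by a positive constant 7.74 > 0 preserves all four axioms: non-negativity (7.74·||x-y|| ≥ 0), identity (7.74·||x-y|| = 0 ⟺ ||x-y|| = 0 ⟺ x = y), symmetry (||x-y|| = ||y-x||), and the triangle inequality (7.74·||x-z|| ≤ 7.74·||x-y|| + 7.74·||y-z||). So d is a metric.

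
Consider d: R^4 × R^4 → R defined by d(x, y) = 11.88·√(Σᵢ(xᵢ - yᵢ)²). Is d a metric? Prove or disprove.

Yes. The L2 (Euclidean) norm induces a metric on R^4, and multiplying a metric by a positive constant 11.88 > 0 preserves all four axioms: non-negativity (11.88·||x-y|| ≥ 0), identity (11.88·||x-y|| = 0 ⟺ ||x-y|| = 0 ⟺ x = y), symmetry (||x-y|| = ||y-x||), and the triangle inequality (11.88·||x-z|| ≤ 11.88·||x-y|| + 11.88·||y-z||). So d is a metric.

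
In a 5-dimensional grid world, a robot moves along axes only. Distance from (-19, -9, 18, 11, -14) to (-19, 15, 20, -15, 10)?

Σ|x_i - y_i| = |-19 - (-19)| + |-9 - 15| + |18 - 20| + |11 - (-15)| + |-14 - 10| = 0 + 24 + 2 + 26 + 24 = 76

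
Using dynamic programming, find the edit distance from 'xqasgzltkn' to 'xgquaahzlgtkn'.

Let D[i][j] be the edit distance between the first i characters of 'xqasgzltkn' and the first j characters of 'xgquaahzlgtkn', with D[i][0] = i, D[0][j] = j, and D[i][j] = D[i-1][j-1] if the characters match, else 1 + min(D[i-1][j], D[i][j-1], D[i-1][j-1]). Filling the table (rows: prefixes of 'xqasgzltkn', columns: prefixes of 'xgquaahzlgtkn'):
     ε  x  g  q  u  a  a  h  z  l  g  t  k  n
  ε  0  1  2  3  4  5  6  7  8  9 10 11 12 13
  x  1  0  1  2  3  4  5  6  7  8  9 10 11 12
  q  2  1  1  1  2  3  4  5  6  7  8  9 10 11
  a  3  2  2  2  2  2  3  4  5  6  7  8  9 10
  s  4  3  3  3  3  3  3  4  5  6  7  8  9 10
  g  5  4  3  4  4  4  4  4  5  6  6  7  8  9
  z  6  5  4  4  5  5  5  5  4  5  6  7  8  9
  l  7  6  5  5  5  6  6  6  5  4  5  6  7  8
  t  8  7  6  6  6  6  7  7  6  5  5  5  6  7
  k  9  8  7  7  7  7  7  8  7  6  6  6  5  6
  n 10  9  8  8  8  8  8  8  8  7  7  7  6  5
The bottom-right entry gives D[10][13] = 5, so no sequence of fewer than 5 edits works. Backtracking through the table gives one optimal edit sequence (5 edits):
  xqasgzltkn → xgqasgzltkn (ins g @2)
  xgqasgzltkn → xgquasgzltkn (ins u @4)
  xgquasgzltkn → xgquaagzltkn (sub s→a @6)
  xgquaagzltkn → xgquaahzltkn (sub g→h @7)
  xgquaahzltkn → xgquaahzlgtkn (ins g @10)
Edit distance = 5.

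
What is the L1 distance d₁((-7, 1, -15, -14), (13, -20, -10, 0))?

Σ|x_i - y_i| = |-7 - 13| + |1 - (-20)| + |-15 - (-10)| + |-14 - 0| = 20 + 21 + 5 + 14 = 60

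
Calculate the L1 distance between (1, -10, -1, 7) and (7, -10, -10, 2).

Σ|x_i - y_i| = |1 - 7| + |-10 - (-10)| + |-1 - (-10)| + |7 - 2| = 6 + 0 + 9 + 5 = 20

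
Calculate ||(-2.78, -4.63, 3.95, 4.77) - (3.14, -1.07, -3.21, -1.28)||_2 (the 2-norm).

(Σ|x_i - y_i|^2)^(1/2) = (|-2.78 - 3.14|^2 + |-4.63 - (-1.07)|^2 + |3.95 - (-3.21)|^2 + |4.77 - (-1.28)|^2)^(1/2)
= (5.92^2 + 3.56^2 + 7.16^2 + 6.05^2)^(1/2) = (35.0464 + 12.6736 + 51.2656 + 36.6025)^(1/2) = (135.5881)^(1/2) ≈ 11.6442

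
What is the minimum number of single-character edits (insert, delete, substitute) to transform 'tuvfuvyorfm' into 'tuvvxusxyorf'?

Let D[i][j] be the edit distance between the first i characters of 'tuvfuvyorfm' and the first j characters of 'tuvvxusxyorf', with D[i][0] = i, D[0][j] = j, and D[i][j] = D[i-1][j-1] if the characters match, else 1 + min(D[i-1][j], D[i][j-1], D[i-1][j-1]). Filling the table (rows: prefixes of 'tuvfuvyorfm', columns: prefixes of 'tuvvxusxyorf'):
     ε  t  u  v  v  x  u  s  x  y  o  r  f
  ε  0  1  2  3  4  5  6  7  8  9 10 11 12
  t  1  0  1  2  3  4  5  6  7  8  9 10 11
  u  2  1  0  1  2  3  4  5  6  7  8  9 10
  v  3  2  1  0  1  2  3  4  5  6  7  8  9
  f  4  3  2  1  1  2  3  4  5  6  7  8  8
  u  5  4  3  2  2  2  2  3  4  5  6  7  8
  v  6  5  4  3  2  3  3  3  4  5  6  7  8
  y  7  6  5  4  3  3  4  4  4  4  5  6  7
  o  8  7  6  5  4  4  4  5  5  5  4  5  6
  r  9  8  7  6  5  5  5  5  6  6  5  4  5
  f 10  9  8  7  6  6  6  6  6  7  6  5  4
  m 11 10  9  8  7  7  7  7  7  7  7  6  5
The bottom-right entry gives D[11][12] = 5, so no sequence of fewer than 5 edits works. Backtracking through the table gives one optimal edit sequence (5 edits):
  tuvfuvyorfm → tuvvfuvyorfm (ins v @3)
  tuvvfuvyorfm → tuvvxuvyorfm (sub f→x @5)
  tuvvxuvyorfm → tuvvxusvyorfm (ins s @7)
  tuvvxusvyorfm → tuvvxusxyorfm (sub v→x @8)
  tuvvxusxyorfm → tuvvxusxyorf (del m @13)
Edit distance = 5.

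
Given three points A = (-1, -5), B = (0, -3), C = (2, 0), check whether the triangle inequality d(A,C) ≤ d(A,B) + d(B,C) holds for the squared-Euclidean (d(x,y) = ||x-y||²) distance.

d(A,B) = 1² + 2² = 5, d(B,C) = 2² + 3² = 13, d(A,C) = 3² + 5² = 34.
d(A,C) = 34 > 5 + 13 = 18. Triangle inequality is VIOLATED. (Squared-Euclidean is not a metric — this is a counterexample.)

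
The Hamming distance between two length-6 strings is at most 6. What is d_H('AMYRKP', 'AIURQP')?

Differing positions: 2, 3, 5. Hamming distance = 3. The maximum possible Hamming distance for length-6 strings is 6, so d_H/6 = 3/6 = 0.5.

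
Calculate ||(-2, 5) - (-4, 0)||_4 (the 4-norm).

(Σ|x_i - y_i|^4)^(1/4) = (|-2 - (-4)|^4 + |5 - 0|^4)^(1/4)
= (2^4 + 5^4)^(1/4) = (16 + 625)^(1/4) = (641)^(1/4) ≈ 5.0317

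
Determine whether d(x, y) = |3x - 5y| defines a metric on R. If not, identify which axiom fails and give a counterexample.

No. d fails symmetry: d(6, 9) = |3·6 - 5·9| = |-27| = 27, but d(9, 6) = |3·9 - 5·6| = |-3| = 3. Since 27 ≠ 3, d(x,y) ≠ d(y,x) in general.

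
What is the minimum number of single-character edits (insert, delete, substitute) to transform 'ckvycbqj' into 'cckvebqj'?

Let D[i][j] be the edit distance between the first i characters of 'ckvycbqj' and the first j characters of 'cckvebqj', with D[i][0] = i, D[0][j] = j, and D[i][j] = D[i-1][j-1] if the characters match, else 1 + min(D[i-1][j], D[i][j-1], D[i-1][j-1]). Filling the table (rows: prefixes of 'ckvycbqj', columns: prefixes of 'cckvebqj'):
     ε  c  c  k  v  e  b  q  j
  ε  0  1  2  3  4  5  6  7  8
  c  1  0  1  2  3  4  5  6  7
  k  2  1  1  1  2  3  4  5  6
  v  3  2  2  2  1  2  3  4  5
  y  4  3  3  3  2  2  3  4  5
  c  5  4  3  4  3  3  3  4  5
  b  6  5  4  4  4  4  3  4  5
  q  7  6  5  5  5  5  4  3  4
  j  8  7  6  6  6  6  5  4  3
The bottom-right entry gives D[8][8] = 3, so no sequence of fewer than 3 edits works. Backtracking through the table gives one optimal edit sequence (3 edits):
  ckvycbqj → cckvycbqj (ins c @1)
  cckvycbqj → cckvcbqj (del y @5)
  cckvcbqj → cckvebqj (sub c→e @5)
Edit distance = 3.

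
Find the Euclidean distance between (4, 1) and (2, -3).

√(Σ(x_i - y_i)²) = √((4 - 2)² + (1 - (-3))²)
= √(2² + 4²) = √(4 + 16) = √20 ≈ 4.4721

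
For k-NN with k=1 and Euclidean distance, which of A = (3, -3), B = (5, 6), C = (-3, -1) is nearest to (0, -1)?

Distances: d(A) ≈ 3.6056, d(B) ≈ 8.6023, d(C) = 3. Nearest: C = (-3, -1) with distance 3.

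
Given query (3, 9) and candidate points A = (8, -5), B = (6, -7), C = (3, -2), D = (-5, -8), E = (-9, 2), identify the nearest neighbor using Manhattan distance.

Distances: d(A) = 19, d(B) = 19, d(C) = 11, d(D) = 25, d(E) = 19. Nearest: C = (3, -2) with distance 11.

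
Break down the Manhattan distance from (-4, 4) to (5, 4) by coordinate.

Σ|x_i - y_i| = |-4 - 5| + |4 - 4| = 9 + 0 = 9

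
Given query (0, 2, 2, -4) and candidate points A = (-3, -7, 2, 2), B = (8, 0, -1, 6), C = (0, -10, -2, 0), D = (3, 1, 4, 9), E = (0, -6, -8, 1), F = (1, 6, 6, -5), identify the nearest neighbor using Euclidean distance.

Distances: d(A) ≈ 11.225, d(B) ≈ 13.3041, d(C) ≈ 13.2665, d(D) ≈ 13.5277, d(E) ≈ 13.7477, d(F) ≈ 5.831. Nearest: F = (1, 6, 6, -5) with distance 5.831.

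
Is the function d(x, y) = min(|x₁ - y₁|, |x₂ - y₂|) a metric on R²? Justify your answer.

No. d fails identity of indiscernibles: take x = (0, 0) and y = (0, 2). Then d(x,y) = min(|0 - 0|, |0 - 2|) = min(0, 2) = 0, yet x ≠ y.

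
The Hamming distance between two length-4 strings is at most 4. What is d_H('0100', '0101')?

Differing positions: 4. Hamming distance = 1. The maximum possible Hamming distance for length-4 strings is 4, so d_H/4 = 1/4 = 0.25.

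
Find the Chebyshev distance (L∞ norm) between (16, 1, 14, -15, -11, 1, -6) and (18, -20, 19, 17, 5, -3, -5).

max(|x_i - y_i|) = max(|16 - 18|, |1 - (-20)|, |14 - 19|, |-15 - 17|, |-11 - 5|, |1 - (-3)|, |-6 - (-5)|) = max(2, 21, 5, 32, 16, 4, 1) = 32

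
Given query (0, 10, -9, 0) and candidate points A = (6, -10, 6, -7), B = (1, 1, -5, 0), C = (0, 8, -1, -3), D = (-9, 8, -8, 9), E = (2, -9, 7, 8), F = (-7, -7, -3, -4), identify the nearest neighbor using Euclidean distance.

Distances: d(A) ≈ 26.6458, d(B) ≈ 9.8995, d(C) ≈ 8.775, d(D) ≈ 12.9228, d(E) ≈ 26.1725, d(F) ≈ 19.7484. Nearest: C = (0, 8, -1, -3) with distance 8.775.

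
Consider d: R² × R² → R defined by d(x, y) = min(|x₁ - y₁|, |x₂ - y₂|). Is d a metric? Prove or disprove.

No. d fails identity of indiscernibles: take x = (5, 0) and y = (5, 5). Then d(x,y) = min(|5 - 5|, |0 - 5|) = min(0, 5) = 0, yet x ≠ y.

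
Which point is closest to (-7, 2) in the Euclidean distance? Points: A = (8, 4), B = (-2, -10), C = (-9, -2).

Distances: d(A) ≈ 15.1327, d(B) = 13, d(C) ≈ 4.4721. Nearest: C = (-9, -2) with distance 4.4721.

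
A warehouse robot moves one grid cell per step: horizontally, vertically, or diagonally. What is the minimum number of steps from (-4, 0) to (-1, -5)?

max(|x_i - y_i|) = max(|-4 - (-1)|, |0 - (-5)|) = max(3, 5) = 5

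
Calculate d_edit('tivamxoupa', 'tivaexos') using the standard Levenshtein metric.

Let D[i][j] be the edit distance between the first i characters of 'tivamxoupa' and the first j characters of 'tivaexos', with D[i][0] = i, D[0][j] = j, and D[i][j] = D[i-1][j-1] if the characters match, else 1 + min(D[i-1][j], D[i][j-1], D[i-1][j-1]). Filling the table (rows: prefixes of 'tivamxoupa', columns: prefixes of 'tivaexos'):
     ε  t  i  v  a  e  x  o  s
  ε  0  1  2  3  4  5  6  7  8
  t  1  0  1  2  3  4  5  6  7
  i  2  1  0  1  2  3  4  5  6
  v  3  2  1  0  1  2  3  4  5
  a  4  3  2  1  0  1  2  3  4
  m  5  4  3  2  1  1  2  3  4
  x  6  5  4  3  2  2  1  2  3
  o  7  6  5  4  3  3  2  1  2
  u  8  7  6  5  4  4  3  2  2
  p  9  8  7  6  5  5  4  3  3
  a 10  9  8  7  6  6  5  4  4
The bottom-right entry gives D[10][8] = 4, so no sequence of fewer than 4 edits works. Backtracking through the table gives one optimal edit sequence (4 edits):
  tivamxoupa → tivaexoupa (sub m→e @5)
  tivaexoupa → tivaexopa (del u @8)
  tivaexopa → tivaexoa (del p @8)
  tivaexoa → tivaexos (sub a→s @8)
Edit distance = 4.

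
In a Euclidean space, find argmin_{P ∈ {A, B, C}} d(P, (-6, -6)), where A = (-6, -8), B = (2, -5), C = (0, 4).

Distances: d(A) = 2, d(B) ≈ 8.0623, d(C) ≈ 11.6619. Nearest: A = (-6, -8) with distance 2.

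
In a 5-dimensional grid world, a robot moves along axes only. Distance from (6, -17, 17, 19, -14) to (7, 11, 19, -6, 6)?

Σ|x_i - y_i| = |6 - 7| + |-17 - 11| + |17 - 19| + |19 - (-6)| + |-14 - 6| = 1 + 28 + 2 + 25 + 20 = 76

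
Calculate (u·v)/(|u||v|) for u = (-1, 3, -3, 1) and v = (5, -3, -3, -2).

With u = (-1, 3, -3, 1), v = (5, -3, -3, -2):
u·v = (-1)·5 + 3·(-3) + (-3)·(-3) + 1·(-2) = (-5) + (-9) + 9 + (-2) = -7.
|u| = √((-1)² + 3² + (-3)² + 1²) = √20, |v| = √(5² + (-3)² + (-3)² + (-2)²) = √47, so |u||v| = √(20·47) = √940.
cos θ = (u·v)/(|u||v|) = -7/√940 ≈ -0.2283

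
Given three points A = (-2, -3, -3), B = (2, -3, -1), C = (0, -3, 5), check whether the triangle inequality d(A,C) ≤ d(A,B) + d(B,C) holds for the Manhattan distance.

d(A,B) = 4 + 0 + 2 = 6, d(B,C) = 2 + 0 + 6 = 8, d(A,C) = 2 + 0 + 8 = 10.
d(A,C) = 10 ≤ 6 + 8 = 14. Triangle inequality is satisfied.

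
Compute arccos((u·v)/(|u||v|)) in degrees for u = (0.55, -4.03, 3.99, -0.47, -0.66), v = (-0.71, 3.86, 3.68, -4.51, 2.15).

With u = (0.55, -4.03, 3.99, -0.47, -0.66), v = (-0.71, 3.86, 3.68, -4.51, 2.15):
u·v = 0.55·(-0.71) + (-4.03)·3.86 + 3.99·3.68 + (-0.47)·(-4.51) + (-0.66)·2.15 = (-0.3905) + (-15.5558) + 14.6832 + 2.1197 + (-1.419) = -0.5624.
|u| = √(0.55² + (-4.03)² + 3.99² + (-0.47)² + (-0.66)²) = √(0.3025 + 16.2409 + 15.9201 + 0.2209 + 0.4356) = √33.12, |v| = √((-0.71)² + 3.86² + 3.68² + (-4.51)² + 2.15²) = √(0.5041 + 14.8996 + 13.5424 + 20.3401 + 4.6225) = √53.9087.
cos θ = (u·v)/(|u||v|) = -0.5624/(√33.12·√53.9087) ≈ -0.01331
θ = arccos(-0.01331) ≈ 90.76°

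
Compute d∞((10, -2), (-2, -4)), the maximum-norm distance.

max(|x_i - y_i|) = max(|10 - (-2)|, |-2 - (-4)|) = max(12, 2) = 12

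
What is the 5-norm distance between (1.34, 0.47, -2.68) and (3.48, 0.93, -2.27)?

(Σ|x_i - y_i|^5)^(1/5) = (|1.34 - 3.48|^5 + |0.47 - 0.93|^5 + |-2.68 - (-2.27)|^5)^(1/5)
= (2.14^5 + 0.46^5 + 0.41^5)^(1/5) ≈ (44.8817 + 0.0206 + 0.0116)^(1/5) = (44.9139)^(1/5) ≈ 2.1403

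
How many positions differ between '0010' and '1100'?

Differing positions: 1, 2, 3. Hamming distance = 3.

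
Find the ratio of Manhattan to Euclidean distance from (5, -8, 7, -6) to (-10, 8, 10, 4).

L1 = |5 - (-10)| + |-8 - 8| + |7 - 10| + |-6 - 4| = 15 + 16 + 3 + 10 = 44
L2 = √(15² + 16² + 3² + 10²) = √590 ≈ 24.2899
L1 ≥ L2 always (equality iff movement is along one axis); L1 > L2 here.
Ratio L1/L2 = 44/√590 ≈ 1.8115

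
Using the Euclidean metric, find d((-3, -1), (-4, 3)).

√(Σ(x_i - y_i)²) = √((-3 - (-4))² + (-1 - 3)²)
= √(1² + (-4)²) = √(1 + 16) = √17 ≈ 4.1231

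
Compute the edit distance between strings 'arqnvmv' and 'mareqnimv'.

Let D[i][j] be the edit distance between the first i characters of 'arqnvmv' and the first j characters of 'mareqnimv', with D[i][0] = i, D[0][j] = j, and D[i][j] = D[i-1][j-1] if the characters match, else 1 + min(D[i-1][j], D[i][j-1], D[i-1][j-1]). Filling the table (rows: prefixes of 'arqnvmv', columns: prefixes of 'mareqnimv'):
     ε  m  a  r  e  q  n  i  m  v
  ε  0  1  2  3  4  5  6  7  8  9
  a  1  1  1  2  3  4  5  6  7  8
  r  2  2  2  1  2  3  4  5  6  7
  q  3  3  3  2  2  2  3  4  5  6
  n  4  4  4  3  3  3  2  3  4  5
  v  5  5  5  4  4  4  3  3  4  4
  m  6  5  6  5  5  5  4  4  3  4
  v  7  6  6  6  6  6  5  5  4  3
The bottom-right entry gives D[7][9] = 3, so no sequence of fewer than 3 edits works. Backtracking through the table gives one optimal edit sequence (3 edits):
  arqnvmv → marqnvmv (ins m @1)
  marqnvmv → mareqnvmv (ins e @4)
  mareqnvmv → mareqnimv (sub v→i @7)
Edit distance = 3.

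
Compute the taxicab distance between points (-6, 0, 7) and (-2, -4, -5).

Σ|x_i - y_i| = |-6 - (-2)| + |0 - (-4)| + |7 - (-5)| = 4 + 4 + 12 = 20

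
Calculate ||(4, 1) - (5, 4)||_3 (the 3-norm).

(Σ|x_i - y_i|^3)^(1/3) = (|4 - 5|^3 + |1 - 4|^3)^(1/3)
= (1^3 + 3^3)^(1/3) = (1 + 27)^(1/3) = (28)^(1/3) ≈ 3.0366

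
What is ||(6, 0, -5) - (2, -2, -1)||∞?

max(|x_i - y_i|) = max(|6 - 2|, |0 - (-2)|, |-5 - (-1)|) = max(4, 2, 4) = 4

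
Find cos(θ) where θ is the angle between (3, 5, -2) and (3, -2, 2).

With u = (3, 5, -2), v = (3, -2, 2):
u·v = 3·3 + 5·(-2) + (-2)·2 = 9 + (-10) + (-4) = -5.
|u| = √(3² + 5² + (-2)²) = √38, |v| = √(3² + (-2)² + 2²) = √17, so |u||v| = √(38·17) = √646.
cos θ = (u·v)/(|u||v|) = -5/√646 ≈ -0.1967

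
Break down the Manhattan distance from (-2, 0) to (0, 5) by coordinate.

Σ|x_i - y_i| = |-2 - 0| + |0 - 5| = 2 + 5 = 7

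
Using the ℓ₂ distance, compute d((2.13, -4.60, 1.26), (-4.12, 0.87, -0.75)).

(Σ|x_i - y_i|^2)^(1/2) = (|2.13 - (-4.12)|^2 + |-4.6 - 0.87|^2 + |1.26 - (-0.75)|^2)^(1/2)
= (6.25^2 + 5.47^2 + 2.01^2)^(1/2) = (39.0625 + 29.9209 + 4.0401)^(1/2) = (73.0235)^(1/2) ≈ 8.5454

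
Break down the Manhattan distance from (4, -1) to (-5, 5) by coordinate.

Σ|x_i - y_i| = |4 - (-5)| + |-1 - 5| = 9 + 6 = 15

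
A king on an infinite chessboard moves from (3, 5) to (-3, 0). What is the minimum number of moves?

max(|x_i - y_i|) = max(|3 - (-3)|, |5 - 0|) = max(6, 5) = 6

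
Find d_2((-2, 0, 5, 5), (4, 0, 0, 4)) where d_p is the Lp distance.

(Σ|x_i - y_i|^2)^(1/2) = (|-2 - 4|^2 + |0 - 0|^2 + |5 - 0|^2 + |5 - 4|^2)^(1/2)
= (6^2 + 0^2 + 5^2 + 1^2)^(1/2) = (36 + 0 + 25 + 1)^(1/2) = (62)^(1/2) ≈ 7.874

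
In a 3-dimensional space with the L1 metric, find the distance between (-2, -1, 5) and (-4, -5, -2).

Σ|x_i - y_i| = |-2 - (-4)| + |-1 - (-5)| + |5 - (-2)| = 2 + 4 + 7 = 13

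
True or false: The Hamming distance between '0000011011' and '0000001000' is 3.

Differing positions: 6, 9, 10. Hamming distance = 3, so the claim is true.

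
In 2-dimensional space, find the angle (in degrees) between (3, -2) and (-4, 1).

With u = (3, -2), v = (-4, 1):
u·v = 3·(-4) + (-2)·1 = (-12) + (-2) = -14.
|u| = √(3² + (-2)²) = √13, |v| = √((-4)² + 1²) = √17, so |u||v| = √(13·17) = √221.
cos θ = (u·v)/(|u||v|) = -14/√221 ≈ -0.941742
θ = arccos(-0.941742) ≈ 160.35°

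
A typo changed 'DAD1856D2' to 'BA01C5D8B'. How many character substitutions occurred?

Differing positions: 1, 3, 5, 7, 8, 9. Hamming distance = 6.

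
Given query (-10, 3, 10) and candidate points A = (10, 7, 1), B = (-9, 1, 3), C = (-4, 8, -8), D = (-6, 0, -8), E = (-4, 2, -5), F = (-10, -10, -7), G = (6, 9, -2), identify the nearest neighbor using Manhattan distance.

Distances: d(A) = 33, d(B) = 10, d(C) = 29, d(D) = 25, d(E) = 22, d(F) = 30, d(G) = 34. Nearest: B = (-9, 1, 3) with distance 10.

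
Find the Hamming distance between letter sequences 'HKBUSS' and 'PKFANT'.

Differing positions: 1, 3, 4, 5, 6. Hamming distance = 5.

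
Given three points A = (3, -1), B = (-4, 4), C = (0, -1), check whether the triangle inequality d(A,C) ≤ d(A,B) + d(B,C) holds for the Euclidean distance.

d(A,B) = √(7² + 5²) = √74 ≈ 8.6023, d(B,C) = √(4² + 5²) = √41 ≈ 6.4031, d(A,C) = √(3² + 0²) = √9 = 3.
d(A,C) = 3 ≤ 8.6023 + 6.4031 = 15.0054. Triangle inequality is satisfied.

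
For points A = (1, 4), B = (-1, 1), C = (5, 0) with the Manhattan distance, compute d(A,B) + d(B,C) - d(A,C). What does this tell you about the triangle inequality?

d(A,B) = 2 + 3 = 5, d(B,C) = 6 + 1 = 7, d(A,C) = 4 + 4 = 8.
d(A,B) + d(B,C) - d(A,C) = 5 + 7 - 8 = 12 - 8 = 4. This is ≥ 0, so the triangle inequality holds for these points.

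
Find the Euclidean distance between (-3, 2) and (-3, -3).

√(Σ(x_i - y_i)²) = √((-3 - (-3))² + (2 - (-3))²)
= √(0² + 5²) = √(0 + 25) = √25 = 5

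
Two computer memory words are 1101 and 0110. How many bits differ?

Differing positions: 1, 3, 4. Hamming distance = 3.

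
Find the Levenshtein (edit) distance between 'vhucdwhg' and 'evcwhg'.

Let D[i][j] be the edit distance between the first i characters of 'vhucdwhg' and the first j characters of 'evcwhg', with D[i][0] = i, D[0][j] = j, and D[i][j] = D[i-1][j-1] if the characters match, else 1 + min(D[i-1][j], D[i][j-1], D[i-1][j-1]). Filling the table (rows: prefixes of 'vhucdwhg', columns: prefixes of 'evcwhg'):
     ε  e  v  c  w  h  g
  ε  0  1  2  3  4  5  6
  v  1  1  1  2  3  4  5
  h  2  2  2  2  3  3  4
  u  3  3  3  3  3  4  4
  c  4  4  4  3  4  4  5
  d  5  5  5  4  4  5  5
  w  6  6  6  5  4  5  6
  h  7  7  7  6  5  4  5
  g  8  8  8  7  6  5  4
The bottom-right entry gives D[8][6] = 4, so no sequence of fewer than 4 edits works. Backtracking through the table gives one optimal edit sequence (4 edits):
  vhucdwhg → hucdwhg (del v @1)
  hucdwhg → eucdwhg (sub h→e @1)
  eucdwhg → evcdwhg (sub u→v @2)
  evcdwhg → evcwhg (del d @4)
Edit distance = 4.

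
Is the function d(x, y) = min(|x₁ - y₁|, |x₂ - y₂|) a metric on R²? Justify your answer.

No. d fails identity of indiscernibles: take x = (-4, 0) and y = (-4, 6). Then d(x,y) = min(|-4 - (-4)|, |0 - 6|) = min(0, 6) = 0, yet x ≠ y.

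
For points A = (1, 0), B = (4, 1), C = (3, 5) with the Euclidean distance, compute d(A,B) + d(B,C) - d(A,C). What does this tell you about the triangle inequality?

d(A,B) = √(3² + 1²) = √10 ≈ 3.1623, d(B,C) = √(1² + 4²) = √17 ≈ 4.1231, d(A,C) = √(2² + 5²) = √29 ≈ 5.3852.
d(A,B) + d(B,C) - d(A,C) = 3.1623 + 4.1231 - 5.3852 = 7.2854 - 5.3852 = 1.9002 (to 4 decimal places). This is ≥ 0, so the triangle inequality holds for these points.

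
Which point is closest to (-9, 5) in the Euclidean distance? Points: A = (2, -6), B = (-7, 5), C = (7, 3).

Distances: d(A) ≈ 15.5563, d(B) = 2, d(C) ≈ 16.1245. Nearest: B = (-7, 5) with distance 2.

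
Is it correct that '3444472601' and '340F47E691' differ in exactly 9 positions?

Differing positions: 3, 4, 7, 9. Hamming distance = 4, so the claim that d_H = 9 is false.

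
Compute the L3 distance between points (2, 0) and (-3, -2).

(Σ|x_i - y_i|^3)^(1/3) = (|2 - (-3)|^3 + |0 - (-2)|^3)^(1/3)
= (5^3 + 2^3)^(1/3) = (125 + 8)^(1/3) = (133)^(1/3) ≈ 5.1045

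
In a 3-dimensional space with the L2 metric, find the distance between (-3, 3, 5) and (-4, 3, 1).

(Σ|x_i - y_i|^2)^(1/2) = (|-3 - (-4)|^2 + |3 - 3|^2 + |5 - 1|^2)^(1/2)
= (1^2 + 0^2 + 4^2)^(1/2) = (1 + 0 + 16)^(1/2) = (17)^(1/2) ≈ 4.1231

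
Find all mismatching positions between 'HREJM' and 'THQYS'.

Differing positions: 1, 2, 3, 4, 5. Hamming distance = 5.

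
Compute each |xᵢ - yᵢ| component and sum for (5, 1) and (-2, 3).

Σ|x_i - y_i| = |5 - (-2)| + |1 - 3| = 7 + 2 = 9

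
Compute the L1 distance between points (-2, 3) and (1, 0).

Σ|x_i - y_i| = |-2 - 1| + |3 - 0| = 3 + 3 = 6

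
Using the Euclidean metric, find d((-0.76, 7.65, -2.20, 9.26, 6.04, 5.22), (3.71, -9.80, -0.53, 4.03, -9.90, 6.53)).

√(Σ(x_i - y_i)²) = √((-0.76 - 3.71)² + (7.65 - (-9.8))² + (-2.2 - (-0.53))² + (9.26 - 4.03)² + (6.04 - (-9.9))² + (5.22 - 6.53)²)
= √((-4.47)² + 17.45² + (-1.67)² + 5.23² + 15.94² + (-1.31)²) = √(19.9809 + 304.5025 + 2.7889 + 27.3529 + 254.0836 + 1.7161) = √610.4249 ≈ 24.7068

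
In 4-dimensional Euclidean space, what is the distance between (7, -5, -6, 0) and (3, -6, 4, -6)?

√(Σ(x_i - y_i)²) = √((7 - 3)² + (-5 - (-6))² + (-6 - 4)² + (0 - (-6))²)
= √(4² + 1² + (-10)² + 6²) = √(16 + 1 + 100 + 36) = √153 ≈ 12.3693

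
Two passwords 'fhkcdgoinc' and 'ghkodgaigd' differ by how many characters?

Differing positions: 1, 4, 7, 9, 10. Hamming distance = 5.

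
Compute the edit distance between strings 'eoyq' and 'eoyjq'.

Let D[i][j] be the edit distance between the first i characters of 'eoyq' and the first j characters of 'eoyjq', with D[i][0] = i, D[0][j] = j, and D[i][j] = D[i-1][j-1] if the characters match, else 1 + min(D[i-1][j], D[i][j-1], D[i-1][j-1]). Filling the table (rows: prefixes of 'eoyq', columns: prefixes of 'eoyjq'):
     ε  e  o  y  j  q
  ε  0  1  2  3  4  5
  e  1  0  1  2  3  4
  o  2  1  0  1  2  3
  y  3  2  1  0  1  2
  q  4  3  2  1  1  1
The bottom-right entry gives D[4][5] = 1, so no sequence of fewer than 1 edit works. Backtracking through the table gives one optimal edit sequence (1 edit):
  eoyq → eoyjq (ins j @4)
Edit distance = 1.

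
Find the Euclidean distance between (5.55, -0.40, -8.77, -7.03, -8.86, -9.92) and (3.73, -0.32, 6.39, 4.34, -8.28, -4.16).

√(Σ(x_i - y_i)²) = √((5.55 - 3.73)² + (-0.4 - (-0.32))² + (-8.77 - 6.39)² + (-7.03 - 4.34)² + (-8.86 - (-8.28))² + (-9.92 - (-4.16))²)
= √(1.82² + (-0.08)² + (-15.16)² + (-11.37)² + (-0.58)² + (-5.76)²) = √(3.3124 + 0.0064 + 229.8256 + 129.2769 + 0.3364 + 33.1776) = √395.9353 ≈ 19.8981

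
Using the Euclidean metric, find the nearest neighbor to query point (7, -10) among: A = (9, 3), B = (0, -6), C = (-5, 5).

Distances: d(A) ≈ 13.1529, d(B) ≈ 8.0623, d(C) ≈ 19.2094. Nearest: B = (0, -6) with distance 8.0623.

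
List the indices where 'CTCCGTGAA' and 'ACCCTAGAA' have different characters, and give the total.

Differing positions: 1, 2, 5, 6. Hamming distance = 4.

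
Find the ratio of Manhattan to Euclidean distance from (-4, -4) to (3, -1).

L1 = |-4 - 3| + |-4 - (-1)| = 7 + 3 = 10
L2 = √(7² + 3²) = √58 ≈ 7.6158
L1 ≥ L2 always (equality iff movement is along one axis); L1 > L2 here.
Ratio L1/L2 = 10/√58 ≈ 1.3131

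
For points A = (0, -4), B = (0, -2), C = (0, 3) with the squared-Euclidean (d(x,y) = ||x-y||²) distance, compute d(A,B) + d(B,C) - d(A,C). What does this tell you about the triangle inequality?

d(A,B) = 0² + 2² = 4, d(B,C) = 0² + 5² = 25, d(A,C) = 0² + 7² = 49.
d(A,B) + d(B,C) - d(A,C) = 4 + 25 - 49 = 29 - 49 = -20. This is < 0, so the triangle inequality FAILS for these points (squared-Euclidean is not a metric).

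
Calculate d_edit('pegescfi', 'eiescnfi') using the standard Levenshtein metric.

Let D[i][j] be the edit distance between the first i characters of 'pegescfi' and the first j characters of 'eiescnfi', with D[i][0] = i, D[0][j] = j, and D[i][j] = D[i-1][j-1] if the characters match, else 1 + min(D[i-1][j], D[i][j-1], D[i-1][j-1]). Filling the table (rows: prefixes of 'pegescfi', columns: prefixes of 'eiescnfi'):
     ε  e  i  e  s  c  n  f  i
  ε  0  1  2  3  4  5  6  7  8
  p  1  1  2  3  4  5  6  7  8
  e  2  1  2  2  3  4  5  6  7
  g  3  2  2  3  3  4  5  6  7
  e  4  3  3  2  3  4  5  6  7
  s  5  4  4  3  2  3  4  5  6
  c  6  5  5  4  3  2  3  4  5
  f  7  6  6  5  4  3  3  3  4
  i  8  7  6  6  5  4  4  4  3
The bottom-right entry gives D[8][8] = 3, so no sequence of fewer than 3 edits works. Backtracking through the table gives one optimal edit sequence (3 edits):
  pegescfi → egescfi (del p @1)
  egescfi → eiescfi (sub g→i @2)
  eiescfi → eiescnfi (ins n @6)
Edit distance = 3.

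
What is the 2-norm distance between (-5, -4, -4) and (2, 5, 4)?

(Σ|x_i - y_i|^2)^(1/2) = (|-5 - 2|^2 + |-4 - 5|^2 + |-4 - 4|^2)^(1/2)
= (7^2 + 9^2 + 8^2)^(1/2) = (49 + 81 + 64)^(1/2) = (194)^(1/2) ≈ 13.9284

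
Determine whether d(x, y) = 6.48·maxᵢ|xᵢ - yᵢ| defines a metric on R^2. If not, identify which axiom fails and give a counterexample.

Yes. The L∞ (Chebyshev) norm induces a metric on R^2, and multiplying a metric by a positive constant 6.48 > 0 preserves all four axioms: non-negativity (6.48·||x-y|| ≥ 0), identity (6.48·||x-y|| = 0 ⟺ ||x-y|| = 0 ⟺ x = y), symmetry (||x-y|| = ||y-x||), and the triangle inequality (6.48·||x-z|| ≤ 6.48·||x-y|| + 6.48·||y-z||). So d is a metric.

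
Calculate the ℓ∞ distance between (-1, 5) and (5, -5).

max(|x_i - y_i|) = max(|-1 - 5|, |5 - (-5)|) = max(6, 10) = 10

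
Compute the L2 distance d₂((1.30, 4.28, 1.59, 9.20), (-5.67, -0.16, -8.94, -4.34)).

√(Σ(x_i - y_i)²) = √((1.3 - (-5.67))² + (4.28 - (-0.16))² + (1.59 - (-8.94))² + (9.2 - (-4.34))²)
= √(6.97² + 4.44² + 10.53² + 13.54²) = √(48.5809 + 19.7136 + 110.8809 + 183.3316) = √362.507 ≈ 19.0396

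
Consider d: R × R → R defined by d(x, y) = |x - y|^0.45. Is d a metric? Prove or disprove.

Yes. With 0 < p = 0.45 ≤ 1, d(x,y) = |x-y|^0.45 is a metric on R. Non-negativity and symmetry are immediate; |x-y|^0.45 = 0 ⟺ |x-y| = 0 ⟺ x = y. For the triangle inequality, the function t ↦ t^0.45 is subadditive on [0,∞) when p ≤ 1, so |x-z|^0.45 ≤ (|x-y| + |y-z|)^0.45 ≤ |x-y|^0.45 + |y-z|^0.45.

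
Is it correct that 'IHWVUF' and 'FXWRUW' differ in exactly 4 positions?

Differing positions: 1, 2, 4, 6. Hamming distance = 4, so the claim is true.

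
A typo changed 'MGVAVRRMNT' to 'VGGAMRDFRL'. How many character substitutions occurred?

Differing positions: 1, 3, 5, 7, 8, 9, 10. Hamming distance = 7.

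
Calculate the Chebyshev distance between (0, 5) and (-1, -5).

max(|x_i - y_i|) = max(|0 - (-1)|, |5 - (-5)|) = max(1, 10) = 10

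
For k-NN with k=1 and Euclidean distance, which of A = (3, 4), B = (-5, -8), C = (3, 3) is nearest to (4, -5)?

Distances: d(A) ≈ 9.0554, d(B) ≈ 9.4868, d(C) ≈ 8.0623. Nearest: C = (3, 3) with distance 8.0623.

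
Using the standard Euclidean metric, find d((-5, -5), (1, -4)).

√(Σ(x_i - y_i)²) = √((-5 - 1)² + (-5 - (-4))²)
= √((-6)² + (-1)²) = √(36 + 1) = √37 ≈ 6.0828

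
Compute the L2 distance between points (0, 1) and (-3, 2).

(Σ|x_i - y_i|^2)^(1/2) = (|0 - (-3)|^2 + |1 - 2|^2)^(1/2)
= (3^2 + 1^2)^(1/2) = (9 + 1)^(1/2) = (10)^(1/2) ≈ 3.1623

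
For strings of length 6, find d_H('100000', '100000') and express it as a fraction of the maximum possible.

Differing positions: none. Hamming distance = 0. The maximum possible Hamming distance for length-6 strings is 6, so d_H/6 = 0/6 = 0.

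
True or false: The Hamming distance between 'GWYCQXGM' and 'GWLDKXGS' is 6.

Differing positions: 3, 4, 5, 8. Hamming distance = 4, so the claim that d_H = 6 is false.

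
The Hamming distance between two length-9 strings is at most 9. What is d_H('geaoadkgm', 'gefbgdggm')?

Differing positions: 3, 4, 5, 7. Hamming distance = 4. The maximum possible Hamming distance for length-9 strings is 9, so d_H/9 = 4/9 ≈ 0.4444.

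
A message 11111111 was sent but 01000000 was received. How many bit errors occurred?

Differing positions: 1, 3, 4, 5, 6, 7, 8. Hamming distance = 7.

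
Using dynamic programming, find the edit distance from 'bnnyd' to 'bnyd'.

Let D[i][j] be the edit distance between the first i characters of 'bnnyd' and the first j characters of 'bnyd', with D[i][0] = i, D[0][j] = j, and D[i][j] = D[i-1][j-1] if the characters match, else 1 + min(D[i-1][j], D[i][j-1], D[i-1][j-1]). Filling the table (rows: prefixes of 'bnnyd', columns: prefixes of 'bnyd'):
     ε  b  n  y  d
  ε  0  1  2  3  4
  b  1  0  1  2  3
  n  2  1  0  1  2
  n  3  2  1  1  2
  y  4  3  2  1  2
  d  5  4  3  2  1
The bottom-right entry gives D[5][4] = 1, so no sequence of fewer than 1 edit works. Backtracking through the table gives one optimal edit sequence (1 edit):
  bnnyd → bnyd (del n @2)
Edit distance = 1.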